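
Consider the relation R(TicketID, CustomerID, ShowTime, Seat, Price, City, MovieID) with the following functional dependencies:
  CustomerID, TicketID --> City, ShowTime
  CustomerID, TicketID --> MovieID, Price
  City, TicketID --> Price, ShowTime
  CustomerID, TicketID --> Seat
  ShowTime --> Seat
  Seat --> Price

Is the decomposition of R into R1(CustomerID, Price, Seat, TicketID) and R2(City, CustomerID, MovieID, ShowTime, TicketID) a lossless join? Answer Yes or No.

Yes

The shared attributes are {CustomerID, TicketID} and {CustomerID, TicketID}⁺ = {City, CustomerID, MovieID, Price, Seat, ShowTime, TicketID}.
Since R1 ⊆ {City, CustomerID, MovieID, Price, Seat, ShowTime, TicketID}, the intersection is a superkey of R1; the decomposition is lossless.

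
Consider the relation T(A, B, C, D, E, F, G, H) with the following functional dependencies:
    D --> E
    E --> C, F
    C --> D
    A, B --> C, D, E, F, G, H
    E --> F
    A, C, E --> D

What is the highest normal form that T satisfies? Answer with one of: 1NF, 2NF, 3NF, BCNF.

Candidate key: {A, B}. Prime attributes: {A, B}.
D --> E: {D}⁺ = {C, D, E, F}, which is not all of the attributes, so the left side is not a superkey — BCNF is violated.
D --> E determines the non-prime attribute {E} from a non-superkey — 3NF is violated.
Checking every proper subset of each key, none determines a non-prime attribute — 2NF is satisfied.

2NF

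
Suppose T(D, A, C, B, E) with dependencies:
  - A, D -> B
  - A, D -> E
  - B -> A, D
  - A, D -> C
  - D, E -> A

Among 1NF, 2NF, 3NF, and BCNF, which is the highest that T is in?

Candidate keys: {A, D}, {B}, {D, E}. Prime attributes: {A, B, D, E}.
The left-hand side of every FD is a superkey, so BCNF is satisfied.

BCNF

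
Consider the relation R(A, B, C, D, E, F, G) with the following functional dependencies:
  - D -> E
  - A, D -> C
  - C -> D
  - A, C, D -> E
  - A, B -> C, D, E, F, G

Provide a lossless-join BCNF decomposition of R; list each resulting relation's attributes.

Candidate key of the original relation: {A, B}.
Within {A, B, C, D, E, F, G}: {D}⁺ ∩ {A, B, C, D, E, F, G} = {D, E}, not the whole set, so D -> E violates BCNF; decompose into {D, E} and {A, B, C, D, F, G}.
{D, E} has no BCNF violation.
Within {A, B, C, D, F, G}: {A, D}⁺ ∩ {A, B, C, D, F, G} = {A, C, D}, not the whole set, so A, D -> C violates BCNF; decompose into {A, C, D} and {A, B, D, F, G}.
Within {A, C, D}: {C}⁺ ∩ {A, C, D} = {C, D}, not the whole set, so C -> D violates BCNF; decompose into {C, D} and {A, C}.
{C, D} has no BCNF violation.
{A, C} has no BCNF violation.
{A, B, D, F, G} has no BCNF violation.

{A, B, D, F, G}; {A, C}; {C, D}; {D, E}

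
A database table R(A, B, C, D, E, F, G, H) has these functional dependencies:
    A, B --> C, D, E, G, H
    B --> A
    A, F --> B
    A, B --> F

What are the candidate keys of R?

{B} is a candidate key since {B}⁺ = {A, B, C, D, E, F, G, H} covers every attribute.
{A, F} is a candidate key since {A, F}⁺ = {A, B, C, D, E, F, G, H} covers every attribute.
No proper subset of any of these is a key, and no other minimal superkey exists.

{A, F}, {B}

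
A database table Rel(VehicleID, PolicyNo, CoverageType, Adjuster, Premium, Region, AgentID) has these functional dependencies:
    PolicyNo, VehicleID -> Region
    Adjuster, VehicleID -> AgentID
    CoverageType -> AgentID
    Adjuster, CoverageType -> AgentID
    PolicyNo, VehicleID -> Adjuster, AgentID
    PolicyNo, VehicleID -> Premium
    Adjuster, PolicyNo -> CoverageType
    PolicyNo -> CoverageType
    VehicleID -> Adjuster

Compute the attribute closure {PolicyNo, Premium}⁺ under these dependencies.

{AgentID, CoverageType, PolicyNo, Premium}

Start with {PolicyNo, Premium}.
PolicyNo -> CoverageType applies; add {CoverageType} → now {CoverageType, PolicyNo, Premium}.
CoverageType -> AgentID applies; add {AgentID} → now {AgentID, CoverageType, PolicyNo, Premium}.
No further FD applies.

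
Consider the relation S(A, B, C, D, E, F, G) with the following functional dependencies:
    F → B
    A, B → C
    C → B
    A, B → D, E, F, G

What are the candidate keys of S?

{A} never appears on the right of any FD, so every key must include it.
Closure of {A, B} is {A, B, C, D, E, F, G}, the whole schema; {A, B} is a candidate key.
Closure of {A, C} is {A, B, C, D, E, F, G}, the whole schema; {A, C} is a candidate key.
Closure of {A, F} is {A, B, C, D, E, F, G}, the whole schema; {A, F} is a candidate key.
No proper subset of any of these is a key, and no other minimal superkey exists.

{A, B}, {A, C}, {A, F}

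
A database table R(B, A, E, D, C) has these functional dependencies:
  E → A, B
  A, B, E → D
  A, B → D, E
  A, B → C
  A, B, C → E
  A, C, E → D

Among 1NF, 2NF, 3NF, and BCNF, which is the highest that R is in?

BCNF

Candidate keys: {A, B}, {E}. Prime attributes: {A, B, E}.
Each dependency's left side is a superkey — BCNF holds.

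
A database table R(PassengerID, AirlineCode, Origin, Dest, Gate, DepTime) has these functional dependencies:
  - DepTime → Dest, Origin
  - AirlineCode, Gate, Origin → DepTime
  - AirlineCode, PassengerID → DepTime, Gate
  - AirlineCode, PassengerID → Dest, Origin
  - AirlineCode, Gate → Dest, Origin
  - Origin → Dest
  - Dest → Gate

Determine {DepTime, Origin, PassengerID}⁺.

{DepTime, Dest, Gate, Origin, PassengerID}

Start with {DepTime, Origin, PassengerID}.
DepTime → Dest, Origin applies; add {Dest} → now {DepTime, Dest, Origin, PassengerID}.
Dest → Gate applies; add {Gate} → now {DepTime, Dest, Gate, Origin, PassengerID}.
No further FD applies.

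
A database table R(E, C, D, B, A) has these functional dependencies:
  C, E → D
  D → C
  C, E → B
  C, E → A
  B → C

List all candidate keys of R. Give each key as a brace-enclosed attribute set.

{B, E}, {C, E}, {D, E}

Attributes never on any right-hand side: {E} — every candidate key must contain it.
{B, E} is a candidate key since {B, E}⁺ = {A, B, C, D, E} covers every attribute.
{C, E} is a candidate key since {C, E}⁺ = {A, B, C, D, E} covers every attribute.
{D, E} is a candidate key since {D, E}⁺ = {A, B, C, D, E} covers every attribute.
Any other superkey properly contains one of these, so there are no further candidate keys.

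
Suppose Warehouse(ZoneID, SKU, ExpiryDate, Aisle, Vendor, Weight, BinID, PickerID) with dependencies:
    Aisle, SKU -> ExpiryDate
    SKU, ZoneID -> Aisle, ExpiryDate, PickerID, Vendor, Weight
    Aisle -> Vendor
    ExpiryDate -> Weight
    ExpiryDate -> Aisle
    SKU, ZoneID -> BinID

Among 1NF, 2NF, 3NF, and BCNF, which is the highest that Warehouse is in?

2NF

Candidate key: {SKU, ZoneID}. Prime attributes: {SKU, ZoneID}.
Aisle, SKU -> ExpiryDate: {Aisle, SKU}⁺ = {Aisle, ExpiryDate, SKU, Vendor, Weight}, which is not all of the attributes, so the left side is not a superkey — BCNF is violated.
Aisle, SKU -> ExpiryDate has non-prime {ExpiryDate} on the right and a non-superkey on the left, so 3NF fails.
No non-prime attribute depends on a proper subset of any candidate key, so 2NF holds.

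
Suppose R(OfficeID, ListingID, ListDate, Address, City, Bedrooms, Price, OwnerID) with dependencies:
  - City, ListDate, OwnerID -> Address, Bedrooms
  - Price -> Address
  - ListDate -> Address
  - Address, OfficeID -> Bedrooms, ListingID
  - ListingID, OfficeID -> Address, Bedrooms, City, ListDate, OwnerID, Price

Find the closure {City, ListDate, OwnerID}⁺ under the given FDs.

Start with {City, ListDate, OwnerID}.
City, ListDate, OwnerID -> Address, Bedrooms applies; add {Address, Bedrooms} → now {Address, Bedrooms, City, ListDate, OwnerID}.
No further FD applies.

{Address, Bedrooms, City, ListDate, OwnerID}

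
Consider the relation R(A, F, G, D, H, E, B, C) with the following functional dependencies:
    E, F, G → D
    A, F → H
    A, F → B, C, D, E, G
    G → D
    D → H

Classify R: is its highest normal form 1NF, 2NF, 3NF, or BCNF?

2NF

Candidate key: {A, F}. Prime attributes: {A, F}.
E, F, G → D breaks BCNF: {E, F, G}⁺ = {D, E, F, G, H}, so {E, F, G} is not a superkey.
E, F, G → D determines the non-prime attribute {D} from a non-superkey — 3NF is violated.
Checking every proper subset of each key, none determines a non-prime attribute — 2NF is satisfied.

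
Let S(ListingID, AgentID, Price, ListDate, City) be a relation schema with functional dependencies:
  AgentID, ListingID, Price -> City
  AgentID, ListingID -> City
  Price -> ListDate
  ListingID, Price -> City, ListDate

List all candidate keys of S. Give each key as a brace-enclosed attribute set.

{AgentID, ListingID, Price}

Attributes never on any right-hand side: {AgentID, ListingID, Price} — every candidate key must contain all of them.
Closure of {AgentID, ListingID, Price} is {AgentID, City, ListDate, ListingID, Price}, the whole schema; {AgentID, ListingID, Price} is a candidate key.
No smaller or unrelated set reaches every attribute, so there are no other keys.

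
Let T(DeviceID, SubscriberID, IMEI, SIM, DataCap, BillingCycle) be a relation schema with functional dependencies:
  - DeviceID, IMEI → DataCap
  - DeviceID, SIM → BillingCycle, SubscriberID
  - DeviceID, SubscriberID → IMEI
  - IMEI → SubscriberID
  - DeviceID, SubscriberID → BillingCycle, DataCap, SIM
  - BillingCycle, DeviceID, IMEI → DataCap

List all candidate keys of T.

Attributes never on any right-hand side: {DeviceID} — every candidate key must contain it.
{DeviceID, IMEI}⁺ = {BillingCycle, DataCap, DeviceID, IMEI, SIM, SubscriberID} — all of the relation — so {DeviceID, IMEI} is a candidate key.
{DeviceID, SIM}⁺ = {BillingCycle, DataCap, DeviceID, IMEI, SIM, SubscriberID} — all of the relation — so {DeviceID, SIM} is a candidate key.
{DeviceID, SubscriberID}⁺ = {BillingCycle, DataCap, DeviceID, IMEI, SIM, SubscriberID} — all of the relation — so {DeviceID, SubscriberID} is a candidate key.
Any other superkey properly contains one of these, so there are no further candidate keys.

{DeviceID, IMEI}, {DeviceID, SIM}, {DeviceID, SubscriberID}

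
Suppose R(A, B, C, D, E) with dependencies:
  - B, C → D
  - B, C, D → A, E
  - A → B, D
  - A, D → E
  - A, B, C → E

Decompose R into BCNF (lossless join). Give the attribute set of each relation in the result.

Candidate keys of the original relation: {A, C}, {B, C}.
{A, B, C, D, E}: {A} determines {A, B, D, E} here but is not a superkey — split on A → B, D, E, giving {A, B, D, E} and {A, C}.
{A, B, D, E} is in BCNF.
{A, C} is in BCNF.

{A, B, D, E}; {A, C}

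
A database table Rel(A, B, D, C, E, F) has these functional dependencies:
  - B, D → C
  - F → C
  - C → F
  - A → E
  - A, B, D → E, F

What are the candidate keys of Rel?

{A, B, D} never appear on the right of any FD, so every key must include all of them.
Closure of {A, B, D} is {A, B, C, D, E, F}, the whole schema; {A, B, D} is a candidate key.
Every other attribute set either contains this one or has a smaller closure.

{A, B, D}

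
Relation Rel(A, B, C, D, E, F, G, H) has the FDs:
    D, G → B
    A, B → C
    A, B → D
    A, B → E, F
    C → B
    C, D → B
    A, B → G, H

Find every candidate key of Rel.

{A, B}, {A, C}, {A, D, G}

{A} never appears on the right of any FD, so every key must include it.
{A, B} is a candidate key since {A, B}⁺ = {A, B, C, D, E, F, G, H} covers every attribute.
{A, C} is a candidate key since {A, C}⁺ = {A, B, C, D, E, F, G, H} covers every attribute.
{A, D, G} is a candidate key since {A, D, G}⁺ = {A, B, C, D, E, F, G, H} covers every attribute.
No proper subset of any of these is a key, and no other minimal superkey exists.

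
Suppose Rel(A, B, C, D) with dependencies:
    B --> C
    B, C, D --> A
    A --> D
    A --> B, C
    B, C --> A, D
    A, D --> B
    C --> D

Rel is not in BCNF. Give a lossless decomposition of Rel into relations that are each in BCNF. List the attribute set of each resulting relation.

Candidate keys of the original relation: {A}, {B}.
In {A, B, C, D}, {C} is not a superkey ({C}⁺ restricted to this set is {C, D}), so split on C --> D into {C, D} and {A, B, C}.
{C, D} has no BCNF violation.
{A, B, C} has no BCNF violation.

{A, B, C}; {C, D}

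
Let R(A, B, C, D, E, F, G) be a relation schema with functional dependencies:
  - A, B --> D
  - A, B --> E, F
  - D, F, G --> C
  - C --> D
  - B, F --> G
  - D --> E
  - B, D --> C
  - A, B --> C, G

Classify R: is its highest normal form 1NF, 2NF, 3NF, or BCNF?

2NF

Candidate key: {A, B}. Prime attributes: {A, B}.
D, F, G --> C: {D, F, G}⁺ = {C, D, E, F, G}, which is not all of the attributes, so the left side is not a superkey — BCNF is violated.
D, F, G --> C determines the non-prime attribute {C} from a non-superkey — 3NF is violated.
Checking every proper subset of each key, none determines a non-prime attribute — 2NF is satisfied.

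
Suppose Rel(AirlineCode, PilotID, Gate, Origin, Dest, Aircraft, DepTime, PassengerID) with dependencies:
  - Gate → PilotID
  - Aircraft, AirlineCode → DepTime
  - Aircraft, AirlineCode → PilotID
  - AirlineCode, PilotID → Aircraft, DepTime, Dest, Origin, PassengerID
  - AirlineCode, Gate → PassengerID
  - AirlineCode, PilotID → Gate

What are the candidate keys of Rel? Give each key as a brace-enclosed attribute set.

{Aircraft, AirlineCode}, {AirlineCode, Gate}, {AirlineCode, PilotID}

Attributes never on any right-hand side: {AirlineCode} — every candidate key must contain it.
{Aircraft, AirlineCode}⁺ = {Aircraft, AirlineCode, DepTime, Dest, Gate, Origin, PassengerID, PilotID} — all of the relation — so {Aircraft, AirlineCode} is a candidate key.
{AirlineCode, Gate}⁺ = {Aircraft, AirlineCode, DepTime, Dest, Gate, Origin, PassengerID, PilotID} — all of the relation — so {AirlineCode, Gate} is a candidate key.
{AirlineCode, PilotID}⁺ = {Aircraft, AirlineCode, DepTime, Dest, Gate, Origin, PassengerID, PilotID} — all of the relation — so {AirlineCode, PilotID} is a candidate key.
Any other superkey properly contains one of these, so there are no further candidate keys.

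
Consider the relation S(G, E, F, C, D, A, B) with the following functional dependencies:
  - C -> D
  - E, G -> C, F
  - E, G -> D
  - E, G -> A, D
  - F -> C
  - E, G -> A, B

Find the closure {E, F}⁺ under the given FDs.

{C, D, E, F}

Start with {E, F}.
F -> C applies; add {C} → now {C, E, F}.
C -> D applies; add {D} → now {C, D, E, F}.
No further FD applies.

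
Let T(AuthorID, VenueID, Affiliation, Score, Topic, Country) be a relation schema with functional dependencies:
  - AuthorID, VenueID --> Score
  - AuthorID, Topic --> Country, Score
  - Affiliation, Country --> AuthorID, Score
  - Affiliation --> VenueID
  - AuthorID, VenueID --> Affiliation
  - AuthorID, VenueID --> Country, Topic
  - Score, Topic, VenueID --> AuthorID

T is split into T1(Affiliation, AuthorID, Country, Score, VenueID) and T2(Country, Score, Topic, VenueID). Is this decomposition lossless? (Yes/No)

No

Common attributes: {Country, Score, VenueID}; their closure is {Country, Score, VenueID}.
Neither T1 nor T2 is contained in that closure, so the decomposition is lossy.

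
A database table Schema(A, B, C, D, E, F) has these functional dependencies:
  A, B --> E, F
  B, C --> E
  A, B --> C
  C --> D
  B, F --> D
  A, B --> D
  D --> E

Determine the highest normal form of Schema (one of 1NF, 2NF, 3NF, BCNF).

Candidate key: {A, B}. Prime attributes: {A, B}.
B, C --> E breaks BCNF: {B, C}⁺ = {B, C, D, E}, so {B, C} is not a superkey.
B, C --> E has non-prime {E} on the right and a non-superkey on the left, so 3NF fails.
Checking every proper subset of each key, none determines a non-prime attribute — 2NF is satisfied.

2NF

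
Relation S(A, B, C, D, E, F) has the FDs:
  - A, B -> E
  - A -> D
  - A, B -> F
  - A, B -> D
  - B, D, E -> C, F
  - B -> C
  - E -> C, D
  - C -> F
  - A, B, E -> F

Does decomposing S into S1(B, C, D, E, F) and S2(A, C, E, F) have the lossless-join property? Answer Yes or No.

Common attributes: {C, E, F}; their closure is {C, D, E, F}.
Neither S1 nor S2 is contained in that closure, so the decomposition is lossy.

No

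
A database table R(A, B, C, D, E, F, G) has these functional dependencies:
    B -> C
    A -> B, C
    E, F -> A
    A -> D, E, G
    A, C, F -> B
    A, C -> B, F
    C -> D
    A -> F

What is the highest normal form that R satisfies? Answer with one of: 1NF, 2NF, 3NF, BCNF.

2NF

Candidate keys: {A}, {E, F}. Prime attributes: {A, E, F}.
B -> C: {B}⁺ = {B, C, D}, which is not all of the attributes, so the left side is not a superkey — BCNF is violated.
B -> C has non-prime {C} on the right and a non-superkey on the left, so 3NF fails.
Checking every proper subset of each key, none determines a non-prime attribute — 2NF is satisfied.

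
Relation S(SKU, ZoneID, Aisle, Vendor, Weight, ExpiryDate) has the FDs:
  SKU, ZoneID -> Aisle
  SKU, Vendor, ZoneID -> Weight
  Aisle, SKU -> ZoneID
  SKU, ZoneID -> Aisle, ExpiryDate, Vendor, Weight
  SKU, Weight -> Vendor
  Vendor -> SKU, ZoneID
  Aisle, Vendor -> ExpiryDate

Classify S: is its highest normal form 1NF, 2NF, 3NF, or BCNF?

Candidate keys: {Aisle, SKU}, {SKU, Weight}, {SKU, ZoneID}, {Vendor}. Prime attributes: {Aisle, SKU, Vendor, Weight, ZoneID}.
Each dependency's left side is a superkey — BCNF holds.

BCNF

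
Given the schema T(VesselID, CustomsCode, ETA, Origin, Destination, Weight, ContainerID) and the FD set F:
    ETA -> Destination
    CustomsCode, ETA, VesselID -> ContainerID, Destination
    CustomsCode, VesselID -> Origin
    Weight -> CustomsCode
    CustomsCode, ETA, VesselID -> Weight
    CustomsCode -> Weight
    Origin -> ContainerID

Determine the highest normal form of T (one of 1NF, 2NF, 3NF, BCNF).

1NF

Candidate keys: {CustomsCode, ETA, VesselID}, {ETA, VesselID, Weight}. Prime attributes: {CustomsCode, ETA, VesselID, Weight}.
ETA -> Destination: {ETA}⁺ = {Destination, ETA}, which is not all of the attributes, so the left side is not a superkey — BCNF is violated.
Because {Destination} is non-prime and the left side of ETA -> Destination is not a superkey, the relation is not in 3NF.
The proper key subset {ETA} of {CustomsCode, ETA, VesselID} determines non-prime {Destination}, so the relation is not even in 2NF.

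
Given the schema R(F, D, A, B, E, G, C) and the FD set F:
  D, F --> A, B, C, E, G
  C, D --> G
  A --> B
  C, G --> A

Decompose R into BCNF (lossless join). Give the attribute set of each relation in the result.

{A, B}; {A, C, G}; {C, D, E, F}; {C, D, G}

Candidate key of the original relation: {D, F}.
In {A, B, C, D, E, F, G}, {C, D} is not a superkey ({C, D}⁺ restricted to this set is {A, B, C, D, G}), so split on C, D --> A, B, G into {A, B, C, D, G} and {C, D, E, F}.
In {A, B, C, D, G}, {A} is not a superkey ({A}⁺ restricted to this set is {A, B}), so split on A --> B into {A, B} and {A, C, D, G}.
{A, B}: every determinant is a superkey — BCNF.
In {A, C, D, G}, {C, G} is not a superkey ({C, G}⁺ restricted to this set is {A, C, G}), so split on C, G --> A into {A, C, G} and {C, D, G}.
{A, C, G}: every determinant is a superkey — BCNF.
{C, D, G}: every determinant is a superkey — BCNF.
{C, D, E, F}: every determinant is a superkey — BCNF.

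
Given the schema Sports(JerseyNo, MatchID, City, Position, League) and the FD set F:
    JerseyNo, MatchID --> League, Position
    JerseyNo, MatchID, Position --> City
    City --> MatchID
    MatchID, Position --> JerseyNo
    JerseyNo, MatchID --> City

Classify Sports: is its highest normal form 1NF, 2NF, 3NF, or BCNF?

Candidate keys: {City, JerseyNo}, {City, Position}, {JerseyNo, MatchID}, {MatchID, Position}. Prime attributes: {City, JerseyNo, MatchID, Position}.
City --> MatchID breaks BCNF: {City}⁺ = {City, MatchID}, so {City} is not a superkey.
Since {MatchID} ⊆ prime attributes and every other non-superkey FD also has a prime right side, the schema is in 3NF.

3NF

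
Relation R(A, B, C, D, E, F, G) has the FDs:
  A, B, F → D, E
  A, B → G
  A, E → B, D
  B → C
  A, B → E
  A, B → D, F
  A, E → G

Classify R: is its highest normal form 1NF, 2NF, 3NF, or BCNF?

1NF

Candidate keys: {A, B}, {A, E}. Prime attributes: {A, B, E}.
For B → C we have {B}⁺ = {B, C}; {B} is not a superkey, so BCNF fails.
B → C has non-prime {C} on the right and a non-superkey on the left, so 3NF fails.
Since {B} ⊂ {A, B} and {B}⁺ ⊇ {C} with {C} non-prime, there is a partial dependency; 2NF fails.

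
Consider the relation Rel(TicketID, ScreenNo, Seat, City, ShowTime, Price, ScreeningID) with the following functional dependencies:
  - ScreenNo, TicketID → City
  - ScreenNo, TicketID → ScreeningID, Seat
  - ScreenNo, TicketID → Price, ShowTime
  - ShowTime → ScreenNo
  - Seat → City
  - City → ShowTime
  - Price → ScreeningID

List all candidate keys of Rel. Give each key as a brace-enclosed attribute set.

Attributes never on any right-hand side: {TicketID} — every candidate key must contain it.
{City, TicketID}⁺ = {City, Price, ScreenNo, ScreeningID, Seat, ShowTime, TicketID}, which is every attribute, so {City, TicketID} is a candidate key.
{ScreenNo, TicketID}⁺ = {City, Price, ScreenNo, ScreeningID, Seat, ShowTime, TicketID}, which is every attribute, so {ScreenNo, TicketID} is a candidate key.
{Seat, TicketID}⁺ = {City, Price, ScreenNo, ScreeningID, Seat, ShowTime, TicketID}, which is every attribute, so {Seat, TicketID} is a candidate key.
{ShowTime, TicketID}⁺ = {City, Price, ScreenNo, ScreeningID, Seat, ShowTime, TicketID}, which is every attribute, so {ShowTime, TicketID} is a candidate key.
Any other superkey properly contains one of these, so there are no further candidate keys.

{City, TicketID}, {ScreenNo, TicketID}, {Seat, TicketID}, {ShowTime, TicketID}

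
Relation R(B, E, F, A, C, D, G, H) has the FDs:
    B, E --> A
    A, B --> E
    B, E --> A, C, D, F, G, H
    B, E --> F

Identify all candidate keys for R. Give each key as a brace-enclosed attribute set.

{A, B}, {B, E}

Attributes never on any right-hand side: {B} — every candidate key must contain it.
Closure of {A, B} is {A, B, C, D, E, F, G, H}, the whole schema; {A, B} is a candidate key.
Closure of {B, E} is {A, B, C, D, E, F, G, H}, the whole schema; {B, E} is a candidate key.
Any other superkey properly contains one of these, so there are no further candidate keys.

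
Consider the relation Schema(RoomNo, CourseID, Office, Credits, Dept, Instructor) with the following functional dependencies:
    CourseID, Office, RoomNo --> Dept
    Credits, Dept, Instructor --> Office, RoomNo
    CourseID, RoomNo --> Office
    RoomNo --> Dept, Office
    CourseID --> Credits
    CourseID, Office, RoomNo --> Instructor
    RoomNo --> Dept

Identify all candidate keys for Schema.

{CourseID, Dept, Instructor}, {CourseID, RoomNo}

No FD produces {CourseID}, so it must be in every candidate key.
{CourseID, RoomNo}⁺ = {CourseID, Credits, Dept, Instructor, Office, RoomNo}, which is every attribute, so {CourseID, RoomNo} is a candidate key.
{CourseID, Dept, Instructor}⁺ = {CourseID, Credits, Dept, Instructor, Office, RoomNo}, which is every attribute, so {CourseID, Dept, Instructor} is a candidate key.
Any other superkey properly contains one of these, so there are no further candidate keys.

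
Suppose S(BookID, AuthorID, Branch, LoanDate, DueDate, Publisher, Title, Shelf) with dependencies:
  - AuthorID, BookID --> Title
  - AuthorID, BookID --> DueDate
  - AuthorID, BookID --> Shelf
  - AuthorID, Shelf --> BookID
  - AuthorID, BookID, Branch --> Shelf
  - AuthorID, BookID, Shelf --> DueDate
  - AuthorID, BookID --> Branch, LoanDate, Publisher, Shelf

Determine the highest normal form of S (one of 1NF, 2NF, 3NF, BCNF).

BCNF

Candidate keys: {AuthorID, BookID}, {AuthorID, Shelf}. Prime attributes: {AuthorID, BookID, Shelf}.
Each dependency's left side is a superkey — BCNF holds.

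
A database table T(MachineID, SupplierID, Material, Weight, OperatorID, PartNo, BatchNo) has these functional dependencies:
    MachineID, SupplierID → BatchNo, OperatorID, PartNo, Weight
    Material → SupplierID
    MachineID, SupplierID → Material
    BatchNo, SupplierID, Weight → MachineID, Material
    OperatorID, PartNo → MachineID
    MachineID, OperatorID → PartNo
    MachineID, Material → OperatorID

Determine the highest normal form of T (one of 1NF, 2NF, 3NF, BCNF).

Candidate keys: {BatchNo, Material, Weight}, {BatchNo, SupplierID, Weight}, {MachineID, Material}, {MachineID, SupplierID}, {Material, OperatorID, PartNo}, {OperatorID, PartNo, SupplierID}. Prime attributes: {BatchNo, MachineID, Material, OperatorID, PartNo, SupplierID, Weight}.
Material → SupplierID: {Material}⁺ = {Material, SupplierID}, which is not all of the attributes, so the left side is not a superkey — BCNF is violated.
Its right-hand attributes {SupplierID} are all prime, as are those of every other non-superkey FD — the relation is in 3NF.

3NF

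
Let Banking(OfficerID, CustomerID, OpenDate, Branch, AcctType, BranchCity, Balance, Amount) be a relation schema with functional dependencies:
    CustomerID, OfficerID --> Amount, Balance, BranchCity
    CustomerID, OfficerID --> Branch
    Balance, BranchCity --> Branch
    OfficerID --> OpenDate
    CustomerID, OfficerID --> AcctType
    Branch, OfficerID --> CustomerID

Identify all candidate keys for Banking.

{Balance, BranchCity, OfficerID}, {Branch, OfficerID}, {CustomerID, OfficerID}

Attributes never on any right-hand side: {OfficerID} — every candidate key must contain it.
{Branch, OfficerID}⁺ = {AcctType, Amount, Balance, Branch, BranchCity, CustomerID, OfficerID, OpenDate} — all of the relation — so {Branch, OfficerID} is a candidate key.
{CustomerID, OfficerID}⁺ = {AcctType, Amount, Balance, Branch, BranchCity, CustomerID, OfficerID, OpenDate} — all of the relation — so {CustomerID, OfficerID} is a candidate key.
{Balance, BranchCity, OfficerID}⁺ = {AcctType, Amount, Balance, Branch, BranchCity, CustomerID, OfficerID, OpenDate} — all of the relation — so {Balance, BranchCity, OfficerID} is a candidate key.
These are minimal and exhaustive — every other superkey contains one of them.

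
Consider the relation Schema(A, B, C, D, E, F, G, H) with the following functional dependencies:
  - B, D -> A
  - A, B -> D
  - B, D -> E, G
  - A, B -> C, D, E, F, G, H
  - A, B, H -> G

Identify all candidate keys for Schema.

{B} never appears on the right of any FD, so every key must include it.
{A, B} is a candidate key since {A, B}⁺ = {A, B, C, D, E, F, G, H} covers every attribute.
{B, D} is a candidate key since {B, D}⁺ = {A, B, C, D, E, F, G, H} covers every attribute.
No proper subset of any of these is a key, and no other minimal superkey exists.

{A, B}, {B, D}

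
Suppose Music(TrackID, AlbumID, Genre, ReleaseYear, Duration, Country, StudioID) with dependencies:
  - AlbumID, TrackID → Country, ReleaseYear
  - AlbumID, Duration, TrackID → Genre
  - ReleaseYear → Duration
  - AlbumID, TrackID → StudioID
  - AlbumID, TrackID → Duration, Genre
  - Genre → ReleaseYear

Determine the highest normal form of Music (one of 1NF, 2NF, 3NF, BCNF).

2NF

Candidate key: {AlbumID, TrackID}. Prime attributes: {AlbumID, TrackID}.
ReleaseYear → Duration breaks BCNF: {ReleaseYear}⁺ = {Duration, ReleaseYear}, so {ReleaseYear} is not a superkey.
ReleaseYear → Duration determines the non-prime attribute {Duration} from a non-superkey — 3NF is violated.
No non-prime attribute depends on a proper subset of any candidate key, so 2NF holds.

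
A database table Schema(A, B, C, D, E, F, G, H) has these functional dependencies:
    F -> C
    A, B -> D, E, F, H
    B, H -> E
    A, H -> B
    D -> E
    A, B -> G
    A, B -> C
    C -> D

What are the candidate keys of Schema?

{A, B}, {A, H}

Attributes never on any right-hand side: {A} — every candidate key must contain it.
{A, B}⁺ = {A, B, C, D, E, F, G, H} — all of the relation — so {A, B} is a candidate key.
{A, H}⁺ = {A, B, C, D, E, F, G, H} — all of the relation — so {A, H} is a candidate key.
These are minimal and exhaustive — every other superkey contains one of them.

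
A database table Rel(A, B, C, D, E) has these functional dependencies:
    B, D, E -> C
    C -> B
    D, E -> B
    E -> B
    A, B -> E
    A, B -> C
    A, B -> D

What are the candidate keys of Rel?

{A, B}, {A, C}, {A, E}

{A} never appears on the right of any FD, so every key must include it.
{A, B}⁺ = {A, B, C, D, E}, which is every attribute, so {A, B} is a candidate key.
{A, C}⁺ = {A, B, C, D, E}, which is every attribute, so {A, C} is a candidate key.
{A, E}⁺ = {A, B, C, D, E}, which is every attribute, so {A, E} is a candidate key.
These are minimal and exhaustive — every other superkey contains one of them.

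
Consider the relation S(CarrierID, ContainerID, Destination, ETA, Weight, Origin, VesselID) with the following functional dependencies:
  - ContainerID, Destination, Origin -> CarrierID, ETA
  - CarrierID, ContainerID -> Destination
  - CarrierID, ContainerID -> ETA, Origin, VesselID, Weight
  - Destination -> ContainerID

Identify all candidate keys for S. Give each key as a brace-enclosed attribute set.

{CarrierID, ContainerID}, {CarrierID, Destination}, {Destination, Origin}

Closure of {CarrierID, ContainerID} is {CarrierID, ContainerID, Destination, ETA, Origin, VesselID, Weight}, the whole schema; {CarrierID, ContainerID} is a candidate key.
Closure of {CarrierID, Destination} is {CarrierID, ContainerID, Destination, ETA, Origin, VesselID, Weight}, the whole schema; {CarrierID, Destination} is a candidate key.
Closure of {Destination, Origin} is {CarrierID, ContainerID, Destination, ETA, Origin, VesselID, Weight}, the whole schema; {Destination, Origin} is a candidate key.
Any other superkey properly contains one of these, so there are no further candidate keys.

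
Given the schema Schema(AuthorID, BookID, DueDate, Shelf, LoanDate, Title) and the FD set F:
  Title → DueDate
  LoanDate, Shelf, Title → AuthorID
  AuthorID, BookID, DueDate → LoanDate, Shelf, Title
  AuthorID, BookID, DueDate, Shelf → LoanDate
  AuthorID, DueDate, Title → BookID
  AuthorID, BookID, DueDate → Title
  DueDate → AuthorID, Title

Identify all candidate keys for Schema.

{DueDate} is a candidate key since {DueDate}⁺ = {AuthorID, BookID, DueDate, LoanDate, Shelf, Title} covers every attribute.
{Title} is a candidate key since {Title}⁺ = {AuthorID, BookID, DueDate, LoanDate, Shelf, Title} covers every attribute.
Any other superkey properly contains one of these, so there are no further candidate keys.

{DueDate}, {Title}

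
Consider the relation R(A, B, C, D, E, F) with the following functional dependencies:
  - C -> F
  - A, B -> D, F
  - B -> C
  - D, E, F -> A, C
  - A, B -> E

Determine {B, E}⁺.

{B, C, E, F}

Start with {B, E}.
B -> C applies; add {C} → now {B, C, E}.
C -> F applies; add {F} → now {B, C, E, F}.
No further FD applies.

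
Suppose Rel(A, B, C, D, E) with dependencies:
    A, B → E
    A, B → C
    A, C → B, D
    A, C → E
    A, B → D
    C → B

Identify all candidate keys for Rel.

{A} never appears on the right of any FD, so every key must include it.
{A, B}⁺ = {A, B, C, D, E}, which is every attribute, so {A, B} is a candidate key.
{A, C}⁺ = {A, B, C, D, E}, which is every attribute, so {A, C} is a candidate key.
No proper subset of any of these is a key, and no other minimal superkey exists.

{A, B}, {A, C}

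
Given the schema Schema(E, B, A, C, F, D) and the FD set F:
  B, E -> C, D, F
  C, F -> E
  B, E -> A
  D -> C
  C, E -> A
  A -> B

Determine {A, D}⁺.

Start with {A, D}.
D -> C applies; add {C} → now {A, C, D}.
A -> B applies; add {B} → now {A, B, C, D}.
No further FD applies.

{A, B, C, D}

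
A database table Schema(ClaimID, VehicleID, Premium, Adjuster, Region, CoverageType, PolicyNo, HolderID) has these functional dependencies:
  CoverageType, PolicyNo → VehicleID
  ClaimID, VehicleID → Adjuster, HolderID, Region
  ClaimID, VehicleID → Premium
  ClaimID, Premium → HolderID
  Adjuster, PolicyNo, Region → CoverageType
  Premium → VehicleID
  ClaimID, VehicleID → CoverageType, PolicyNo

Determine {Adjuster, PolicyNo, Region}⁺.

Start with {Adjuster, PolicyNo, Region}.
Adjuster, PolicyNo, Region → CoverageType applies; add {CoverageType} → now {Adjuster, CoverageType, PolicyNo, Region}.
CoverageType, PolicyNo → VehicleID applies; add {VehicleID} → now {Adjuster, CoverageType, PolicyNo, Region, VehicleID}.
No further FD applies.

{Adjuster, CoverageType, PolicyNo, Region, VehicleID}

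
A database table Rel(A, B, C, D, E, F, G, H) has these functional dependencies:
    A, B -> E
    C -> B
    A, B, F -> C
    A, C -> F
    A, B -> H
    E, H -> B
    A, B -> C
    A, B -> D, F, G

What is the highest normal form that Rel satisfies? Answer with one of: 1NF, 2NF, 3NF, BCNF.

Candidate keys: {A, B}, {A, C}, {A, E, H}. Prime attributes: {A, B, C, E, H}.
C -> B breaks BCNF: {C}⁺ = {B, C}, so {C} is not a superkey.
Since {B} ⊆ prime attributes and every other non-superkey FD also has a prime right side, the schema is in 3NF.

3NF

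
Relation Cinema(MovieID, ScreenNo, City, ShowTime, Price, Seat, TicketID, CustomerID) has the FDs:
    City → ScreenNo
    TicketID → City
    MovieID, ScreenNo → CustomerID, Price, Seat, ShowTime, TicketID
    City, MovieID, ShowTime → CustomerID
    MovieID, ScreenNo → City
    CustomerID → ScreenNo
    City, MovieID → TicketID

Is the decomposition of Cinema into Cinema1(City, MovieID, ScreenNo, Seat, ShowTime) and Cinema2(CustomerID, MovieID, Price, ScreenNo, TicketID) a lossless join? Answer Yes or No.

Yes

Common attributes: {MovieID, ScreenNo}; their closure is {City, CustomerID, MovieID, Price, ScreenNo, Seat, ShowTime, TicketID}.
This includes all of Cinema1, so the common attributes are a superkey of Cinema1 — the join is lossless.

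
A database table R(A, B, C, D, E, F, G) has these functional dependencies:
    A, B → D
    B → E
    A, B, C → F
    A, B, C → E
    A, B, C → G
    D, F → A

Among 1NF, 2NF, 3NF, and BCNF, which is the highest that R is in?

Candidate keys: {A, B, C}, {B, C, D, F}. Prime attributes: {A, B, C, D, F}.
A, B → D breaks BCNF: {A, B}⁺ = {A, B, D, E}, so {A, B} is not a superkey.
B → E has non-prime {E} on the right and a non-superkey on the left, so 3NF fails.
Since {B} ⊂ {A, B, C} and {B}⁺ ⊇ {E} with {E} non-prime, there is a partial dependency; 2NF fails.

1NF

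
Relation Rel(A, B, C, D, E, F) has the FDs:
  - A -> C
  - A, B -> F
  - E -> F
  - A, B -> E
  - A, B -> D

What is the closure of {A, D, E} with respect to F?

{A, C, D, E, F}

Start with {A, D, E}.
A -> C applies; add {C} → now {A, C, D, E}.
E -> F applies; add {F} → now {A, C, D, E, F}.
No further FD applies.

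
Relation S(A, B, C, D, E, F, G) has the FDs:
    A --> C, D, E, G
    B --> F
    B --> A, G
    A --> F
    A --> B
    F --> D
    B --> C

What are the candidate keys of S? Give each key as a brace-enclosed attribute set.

{A} is a candidate key since {A}⁺ = {A, B, C, D, E, F, G} covers every attribute.
{B} is a candidate key since {B}⁺ = {A, B, C, D, E, F, G} covers every attribute.
These are minimal and exhaustive — every other superkey contains one of them.

{A}, {B}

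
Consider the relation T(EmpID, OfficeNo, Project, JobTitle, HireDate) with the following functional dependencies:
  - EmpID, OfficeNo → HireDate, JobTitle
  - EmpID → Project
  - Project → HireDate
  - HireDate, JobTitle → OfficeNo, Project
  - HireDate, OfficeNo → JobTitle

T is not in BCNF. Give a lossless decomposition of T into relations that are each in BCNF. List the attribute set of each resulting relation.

{EmpID, JobTitle, OfficeNo}; {EmpID, Project}; {HireDate, Project}

Candidate keys of the original relation: {EmpID, JobTitle}, {EmpID, OfficeNo}.
{EmpID, HireDate, JobTitle, OfficeNo, Project}: {EmpID} determines {EmpID, HireDate, Project} here but is not a superkey — split on EmpID → HireDate, Project, giving {EmpID, HireDate, Project} and {EmpID, JobTitle, OfficeNo}.
{EmpID, HireDate, Project}: {Project} determines {HireDate, Project} here but is not a superkey — split on Project → HireDate, giving {HireDate, Project} and {EmpID, Project}.
{HireDate, Project} is in BCNF.
{EmpID, Project} is in BCNF.
{EmpID, JobTitle, OfficeNo} is in BCNF.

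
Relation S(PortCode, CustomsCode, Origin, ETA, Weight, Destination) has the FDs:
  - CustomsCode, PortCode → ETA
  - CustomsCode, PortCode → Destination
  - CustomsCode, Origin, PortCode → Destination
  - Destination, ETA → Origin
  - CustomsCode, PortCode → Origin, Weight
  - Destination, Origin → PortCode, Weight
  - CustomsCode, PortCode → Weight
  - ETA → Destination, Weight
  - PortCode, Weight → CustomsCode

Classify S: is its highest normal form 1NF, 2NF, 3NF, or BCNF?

BCNF

Candidate keys: {CustomsCode, PortCode}, {Destination, Origin}, {ETA}, {PortCode, Weight}. Prime attributes: {CustomsCode, Destination, ETA, Origin, PortCode, Weight}.
Each dependency's left side is a superkey — BCNF holds.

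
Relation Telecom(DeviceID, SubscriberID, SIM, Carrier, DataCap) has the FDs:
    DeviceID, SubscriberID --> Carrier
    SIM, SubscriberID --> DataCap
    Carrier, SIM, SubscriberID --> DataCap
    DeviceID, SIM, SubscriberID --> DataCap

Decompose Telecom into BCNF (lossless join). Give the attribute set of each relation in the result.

{Carrier, DeviceID, SubscriberID}; {DataCap, SIM, SubscriberID}; {DeviceID, SIM, SubscriberID}

Candidate key of the original relation: {DeviceID, SIM, SubscriberID}.
Within {Carrier, DataCap, DeviceID, SIM, SubscriberID}: {DeviceID, SubscriberID}⁺ ∩ {Carrier, DataCap, DeviceID, SIM, SubscriberID} = {Carrier, DeviceID, SubscriberID}, not the whole set, so DeviceID, SubscriberID --> Carrier violates BCNF; decompose into {Carrier, DeviceID, SubscriberID} and {DataCap, DeviceID, SIM, SubscriberID}.
{Carrier, DeviceID, SubscriberID}: every determinant is a superkey — BCNF.
Within {DataCap, DeviceID, SIM, SubscriberID}: {SIM, SubscriberID}⁺ ∩ {DataCap, DeviceID, SIM, SubscriberID} = {DataCap, SIM, SubscriberID}, not the whole set, so SIM, SubscriberID --> DataCap violates BCNF; decompose into {DataCap, SIM, SubscriberID} and {DeviceID, SIM, SubscriberID}.
{DataCap, SIM, SubscriberID}: every determinant is a superkey — BCNF.
{DeviceID, SIM, SubscriberID}: every determinant is a superkey — BCNF.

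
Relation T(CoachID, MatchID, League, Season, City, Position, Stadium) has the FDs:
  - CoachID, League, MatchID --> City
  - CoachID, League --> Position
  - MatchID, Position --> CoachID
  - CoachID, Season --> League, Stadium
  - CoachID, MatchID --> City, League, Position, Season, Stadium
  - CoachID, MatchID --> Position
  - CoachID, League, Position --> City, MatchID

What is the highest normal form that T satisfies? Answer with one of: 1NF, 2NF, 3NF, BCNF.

Candidate keys: {CoachID, League}, {CoachID, MatchID}, {CoachID, Season}, {MatchID, Position}. Prime attributes: {CoachID, League, MatchID, Position, Season}.
Each dependency's left side is a superkey — BCNF holds.

BCNF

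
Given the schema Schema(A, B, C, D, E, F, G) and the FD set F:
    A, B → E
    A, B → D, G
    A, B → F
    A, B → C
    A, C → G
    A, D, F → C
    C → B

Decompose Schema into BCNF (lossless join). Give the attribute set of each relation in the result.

Candidate keys of the original relation: {A, B}, {A, C}, {A, D, F}.
{A, B, C, D, E, F, G}: {C} determines {B, C} here but is not a superkey — split on C → B, giving {B, C} and {A, C, D, E, F, G}.
{B, C}: every determinant is a superkey — BCNF.
{A, C, D, E, F, G}: every determinant is a superkey — BCNF.

{A, C, D, E, F, G}; {B, C}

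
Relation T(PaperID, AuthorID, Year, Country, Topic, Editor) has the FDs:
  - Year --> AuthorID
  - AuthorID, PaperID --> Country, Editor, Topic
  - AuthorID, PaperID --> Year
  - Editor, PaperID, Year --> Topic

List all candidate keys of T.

Attributes never on any right-hand side: {PaperID} — every candidate key must contain it.
{AuthorID, PaperID} is a candidate key since {AuthorID, PaperID}⁺ = {AuthorID, Country, Editor, PaperID, Topic, Year} covers every attribute.
{PaperID, Year} is a candidate key since {PaperID, Year}⁺ = {AuthorID, Country, Editor, PaperID, Topic, Year} covers every attribute.
Any other superkey properly contains one of these, so there are no further candidate keys.

{AuthorID, PaperID}, {PaperID, Year}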